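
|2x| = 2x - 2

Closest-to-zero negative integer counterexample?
Testing negative integers from -1 downward:
x = -1: LHS = |2·(-1)| = |-2| = 2, RHS = 2·(-1) - 2 = -4; 2 = -4 — FAILS  ← closest negative counterexample to 0

Answer: x = -1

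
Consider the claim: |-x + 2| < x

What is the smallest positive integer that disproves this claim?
Testing positive integers:
x = 1: LHS = |-1 + 2| = |1| = 1; 1 < 1 — FAILS  ← smallest positive counterexample

Answer: x = 1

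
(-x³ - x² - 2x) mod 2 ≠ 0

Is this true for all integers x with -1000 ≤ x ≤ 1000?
The claim fails at x = 0:
x = 0: LHS = (-0³ - 0² - 2·0) mod 2 = 0 mod 2 = 0; 0 ≠ 0 — FAILS

Because a single integer refutes it, the statement is false.

Answer: False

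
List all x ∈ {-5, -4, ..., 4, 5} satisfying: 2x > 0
Holds for: {1, 2, 3, 4, 5}
Fails for: {-5, -4, -3, -2, -1, 0}

Answer: {1, 2, 3, 4, 5}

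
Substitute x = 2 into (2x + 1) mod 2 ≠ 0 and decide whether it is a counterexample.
Substitute x = 2 into the relation:
x = 2: LHS = (2·2 + 1) mod 2 = 5 mod 2 = 1; 1 ≠ 0 — holds

The relation holds at x = 2, so it is not a counterexample.

Answer: No, x = 2 is not a counterexample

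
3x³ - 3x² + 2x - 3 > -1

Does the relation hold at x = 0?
x = 0: LHS = 3·0³ - 3·0² + 2·0 - 3 = -3; -3 > -1 — FAILS

The relation fails at x = 0, so x = 0 is a counterexample.

Answer: No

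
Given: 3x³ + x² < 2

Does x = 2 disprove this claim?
Substitute x = 2 into the relation:
x = 2: LHS = 3·2³ + 2² = 28; 28 < 2 — FAILS

Since the claim fails at x = 2, this value is a counterexample.

Answer: Yes, x = 2 is a counterexample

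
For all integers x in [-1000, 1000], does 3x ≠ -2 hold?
Track d = LHS − RHS over the integers in [-1000, 1000]. Equality would need d = 0, but d changes sign only between consecutive integers, jumping over 0:
x = -1: LHS = 3·(-1) = -3; -3 ≠ -2 — holds  (d = -1)
x = 0: LHS = 3·0 = 0; 0 ≠ -2 — holds  (d = 2)
Away from these crossings d keeps a constant sign, and checking every integer in [-1000, 1000] confirms d ≠ 0 throughout. Hence the two sides are never equal, so the relation holds for every integer in [-1000, 1000].

No counterexample exists.

Answer: True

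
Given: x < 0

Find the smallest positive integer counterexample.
Testing positive integers:
x = 1: 1 < 0 — FAILS  ← smallest positive counterexample

Answer: x = 1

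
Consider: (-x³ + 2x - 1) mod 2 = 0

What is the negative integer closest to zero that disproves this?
Testing negative integers from -1 downward:
x = -1: LHS = (-(-1)³ + 2·(-1) - 1) mod 2 = (-2) mod 2 = 0; 0 = 0 — holds
x = -2: LHS = (-(-2)³ + 2·(-2) - 1) mod 2 = 3 mod 2 = 1; 1 = 0 — FAILS  ← closest negative counterexample to 0

Answer: x = -2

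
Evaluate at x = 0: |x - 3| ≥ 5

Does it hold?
x = 0: LHS = |0 - 3| = |-3| = 3; 3 ≥ 5 — FAILS

The relation fails at x = 0, so x = 0 is a counterexample.

Answer: No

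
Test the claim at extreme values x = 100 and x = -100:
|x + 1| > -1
x = 100: LHS = |100 + 1| = |101| = 101; 101 > -1 — holds
x = -100: LHS = |(-100) + 1| = |-99| = 99; 99 > -1 — holds

Answer: Yes, holds for both x = 100 and x = -100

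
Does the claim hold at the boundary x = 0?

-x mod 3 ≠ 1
x = 0: LHS = (-0) mod 3 = 0 mod 3 = 0; 0 ≠ 1 — holds

The relation is satisfied at x = 0.

Answer: Yes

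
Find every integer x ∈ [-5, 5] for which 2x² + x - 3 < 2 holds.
Holds for: {-1, 0, 1}
Fails for: {-5, -4, -3, -2, 2, 3, 4, 5}

Answer: {-1, 0, 1}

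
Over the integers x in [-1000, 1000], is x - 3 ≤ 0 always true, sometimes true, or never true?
Holds at x = 0: LHS = 0 - 3 = -3; -3 ≤ 0 — holds
Fails at x = 4: LHS = 4 - 3 = 1; 1 ≤ 0 — FAILS
It is satisfied by some integers in the range but not all.

Answer: Sometimes true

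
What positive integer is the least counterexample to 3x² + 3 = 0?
Testing positive integers:
x = 1: LHS = 3·1² + 3 = 6; 6 = 0 — FAILS  ← smallest positive counterexample

Answer: x = 1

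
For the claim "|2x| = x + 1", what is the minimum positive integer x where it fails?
Testing positive integers:
x = 1: LHS = |2·1| = |2| = 2, RHS = 1 + 1 = 2; 2 = 2 — holds
x = 2: LHS = |2·2| = |4| = 4, RHS = 2 + 1 = 3; 4 = 3 — FAILS  ← smallest positive counterexample

Answer: x = 2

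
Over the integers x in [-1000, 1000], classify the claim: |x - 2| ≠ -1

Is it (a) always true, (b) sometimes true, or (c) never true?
An absolute value is never negative, so the left side is ≥ 0 for every x, while the right side is -1. Tightest case in [-1000, 1000] is x = 2:
x = 2: LHS = |2 - 2| = |0| = 0; 0 ≠ -1 — holds
Hence LHS − RHS is never 0, i.e. the two sides are never equal, so the relation holds for every integer in [-1000, 1000].

No counterexample exists.

Answer: Always true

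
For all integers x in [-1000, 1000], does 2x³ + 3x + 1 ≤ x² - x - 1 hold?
The claim fails at x = 0:
x = 0: LHS = 2·0³ + 3·0 + 1 = 1, RHS = 0² - 0 - 1 = -1; 1 ≤ -1 — FAILS

Because a single integer refutes it, the statement is false.

Answer: False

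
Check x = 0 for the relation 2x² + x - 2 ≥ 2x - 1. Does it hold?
x = 0: LHS = 2·0² + 0 - 2 = -2, RHS = 2·0 - 1 = -1; -2 ≥ -1 — FAILS

The relation fails at x = 0, so x = 0 is a counterexample.

Answer: No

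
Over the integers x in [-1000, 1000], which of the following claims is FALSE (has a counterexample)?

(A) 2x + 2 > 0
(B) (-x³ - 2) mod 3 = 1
(A) x = -1: LHS = 2·(-1) + 2 = 0; 0 > 0 — FAILS
(B) x = 1: LHS = (-1³ - 2) mod 3 = (-3) mod 3 = 0; 0 = 1 — FAILS

Answer: Both A and B are false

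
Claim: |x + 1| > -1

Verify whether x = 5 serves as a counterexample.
Substitute x = 5 into the relation:
x = 5: LHS = |5 + 1| = |6| = 6; 6 > -1 — holds

The relation holds at x = 5, so it is not a counterexample.

Answer: No, x = 5 is not a counterexample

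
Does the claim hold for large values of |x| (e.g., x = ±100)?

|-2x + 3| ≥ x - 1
x = 100: LHS = |-2·100 + 3| = |-197| = 197, RHS = 100 - 1 = 99; 197 ≥ 99 — holds
x = -100: LHS = |-2·(-100) + 3| = |203| = 203, RHS = (-100) - 1 = -101; 203 ≥ -101 — holds

Answer: Yes, holds for both x = 100 and x = -100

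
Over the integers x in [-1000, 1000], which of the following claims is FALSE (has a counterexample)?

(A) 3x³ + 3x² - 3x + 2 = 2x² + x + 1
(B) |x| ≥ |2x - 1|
(A) x = 0: LHS = 3·0³ + 3·0² - 3·0 + 2 = 2, RHS = 2·0² + 0 + 1 = 1; 2 = 1 — FAILS
(B) x = 0: LHS = |0| = 0, RHS = |2·0 - 1| = |-1| = 1; 0 ≥ 1 — FAILS

Answer: Both A and B are false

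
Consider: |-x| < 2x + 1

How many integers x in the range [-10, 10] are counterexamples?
Counterexamples in [-10, 10]: {-10, -9, -8, -7, -6, -5, -4, -3, -2, -1}.

Counting them gives 10 values.

Answer: 10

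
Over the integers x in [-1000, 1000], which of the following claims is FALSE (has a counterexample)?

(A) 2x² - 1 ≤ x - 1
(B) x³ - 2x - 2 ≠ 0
(A) x = 1: LHS = 2·1² - 1 = 1, RHS = 1 - 1 = 0; 1 ≤ 0 — FAILS

(B) Track d = LHS − RHS over the integers in [-1000, 1000]. Equality would need d = 0, but d changes sign only between consecutive integers, jumping over 0:
x = 1: LHS = 1³ - 2·1 - 2 = -3; -3 ≠ 0 — holds  (d = -3)
x = 2: LHS = 2³ - 2·2 - 2 = 2; 2 ≠ 0 — holds  (d = 2)
Away from these crossings d keeps a constant sign, and checking every integer in [-1000, 1000] confirms d ≠ 0 throughout. Hence the two sides are never equal, so the relation holds for every integer in [-1000, 1000].

Only (A) has a counterexample.

Answer: A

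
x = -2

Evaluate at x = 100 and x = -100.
x = 100: 100 = -2 — FAILS
x = -100: -100 = -2 — FAILS

Answer: No, fails for both x = 100 and x = -100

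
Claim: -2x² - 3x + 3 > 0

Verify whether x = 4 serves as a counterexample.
Substitute x = 4 into the relation:
x = 4: LHS = -2·4² - 3·4 + 3 = -41; -41 > 0 — FAILS

Since the claim fails at x = 4, this value is a counterexample.

Answer: Yes, x = 4 is a counterexample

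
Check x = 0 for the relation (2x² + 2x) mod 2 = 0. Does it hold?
x = 0: LHS = (2·0² + 2·0) mod 2 = 0 mod 2 = 0; 0 = 0 — holds

The relation is satisfied at x = 0.

Answer: Yes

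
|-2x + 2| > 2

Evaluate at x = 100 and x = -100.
x = 100: LHS = |-2·100 + 2| = |-198| = 198; 198 > 2 — holds
x = -100: LHS = |-2·(-100) + 2| = |202| = 202; 202 > 2 — holds

Answer: Yes, holds for both x = 100 and x = -100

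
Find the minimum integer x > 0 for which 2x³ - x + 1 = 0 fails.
Testing positive integers:
x = 1: LHS = 2·1³ - 1 + 1 = 2; 2 = 0 — FAILS  ← smallest positive counterexample

Answer: x = 1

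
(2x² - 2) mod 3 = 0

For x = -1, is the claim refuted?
Substitute x = -1 into the relation:
x = -1: LHS = (2·(-1)² - 2) mod 3 = 0 mod 3 = 0; 0 = 0 — holds

The claim holds here, so x = -1 is not a counterexample. (A counterexample exists elsewhere, e.g. x = 0.)

Answer: No, x = -1 is not a counterexample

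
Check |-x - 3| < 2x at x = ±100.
x = 100: LHS = |-100 - 3| = |-103| = 103, RHS = 2·100 = 200; 103 < 200 — holds
x = -100: LHS = |-(-100) - 3| = |97| = 97, RHS = 2·(-100) = -200; 97 < -200 — FAILS

Answer: Partially: holds for x = 100, fails for x = -100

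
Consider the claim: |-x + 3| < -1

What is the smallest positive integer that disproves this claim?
Testing positive integers:
x = 1: LHS = |-1 + 3| = |2| = 2; 2 < -1 — FAILS  ← smallest positive counterexample

Answer: x = 1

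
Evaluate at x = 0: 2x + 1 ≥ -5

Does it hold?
x = 0: LHS = 2·0 + 1 = 1; 1 ≥ -5 — holds

The relation is satisfied at x = 0.

Answer: Yes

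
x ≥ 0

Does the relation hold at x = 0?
x = 0: 0 ≥ 0 — holds

The relation is satisfied at x = 0.

Answer: Yes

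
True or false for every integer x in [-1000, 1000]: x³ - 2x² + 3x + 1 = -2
The claim fails at x = 0:
x = 0: LHS = 0³ - 2·0² + 3·0 + 1 = 1; 1 = -2 — FAILS

Because a single integer refutes it, the statement is false.

Answer: False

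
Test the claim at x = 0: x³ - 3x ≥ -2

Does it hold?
x = 0: LHS = 0³ - 3·0 = 0; 0 ≥ -2 — holds

The relation is satisfied at x = 0.

Answer: Yes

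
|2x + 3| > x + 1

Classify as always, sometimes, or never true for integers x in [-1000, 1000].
Over all integers in [-1000, 1000], LHS − RHS is smallest at x = -1, where it equals 1:
x = -1: LHS = |2·(-1) + 3| = |1| = 1, RHS = (-1) + 1 = 0; 1 > 0 — holds
At the ends of the range:
x = -1000: LHS = |2·(-1000) + 3| = |-1997| = 1997, RHS = (-1000) + 1 = -999; 1997 > -999 — holds
x = 1000: LHS = |2·1000 + 3| = |2003| = 2003, RHS = 1000 + 1 = 1001; 2003 > 1001 — holds
Hence LHS − RHS is never zero or negative, i.e. LHS > RHS throughout, so the relation holds for every integer in [-1000, 1000].

No counterexample exists.

Answer: Always true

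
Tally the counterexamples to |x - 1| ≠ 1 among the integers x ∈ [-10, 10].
Counterexamples in [-10, 10]: {0, 2}.

Counting them gives 2 values.

Answer: 2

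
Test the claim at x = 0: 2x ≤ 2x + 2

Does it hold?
x = 0: LHS = 2·0 = 0, RHS = 2·0 + 2 = 2; 0 ≤ 2 — holds

The relation is satisfied at x = 0.

Answer: Yes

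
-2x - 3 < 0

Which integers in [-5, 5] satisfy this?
Holds for: {-1, 0, 1, 2, 3, 4, 5}
Fails for: {-5, -4, -3, -2}

Answer: {-1, 0, 1, 2, 3, 4, 5}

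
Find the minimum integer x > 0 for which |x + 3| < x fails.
Testing positive integers:
x = 1: LHS = |1 + 3| = |4| = 4; 4 < 1 — FAILS  ← smallest positive counterexample

Answer: x = 1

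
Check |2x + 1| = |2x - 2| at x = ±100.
x = 100: LHS = |2·100 + 1| = |201| = 201, RHS = |2·100 - 2| = |198| = 198; 201 = 198 — FAILS
x = -100: LHS = |2·(-100) + 1| = |-199| = 199, RHS = |2·(-100) - 2| = |-202| = 202; 199 = 202 — FAILS

Answer: No, fails for both x = 100 and x = -100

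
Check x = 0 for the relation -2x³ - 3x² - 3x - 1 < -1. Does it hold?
x = 0: LHS = -2·0³ - 3·0² - 3·0 - 1 = -1; -1 < -1 — FAILS

The relation fails at x = 0, so x = 0 is a counterexample.

Answer: No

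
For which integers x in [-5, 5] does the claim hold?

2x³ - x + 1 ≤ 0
Holds for: {-5, -4, -3, -2, -1}
Fails for: {0, 1, 2, 3, 4, 5}

Answer: {-5, -4, -3, -2, -1}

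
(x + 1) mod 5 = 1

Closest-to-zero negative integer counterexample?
Testing negative integers from -1 downward:
x = -1: LHS = ((-1) + 1) mod 5 = 0 mod 5 = 0; 0 = 1 — FAILS  ← closest negative counterexample to 0

Answer: x = -1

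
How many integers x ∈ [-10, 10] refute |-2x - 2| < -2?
Counterexamples in [-10, 10]: {-10, -9, -8, -7, -6, -5, -4, -3, -2, -1, 0, 1, 2, 3, 4, 5, 6, 7, 8, 9, 10}.

Counting them gives 21 values.

Answer: 21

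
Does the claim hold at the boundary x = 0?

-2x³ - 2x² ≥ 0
x = 0: LHS = -2·0³ - 2·0² = 0; 0 ≥ 0 — holds

The relation is satisfied at x = 0.

Answer: Yes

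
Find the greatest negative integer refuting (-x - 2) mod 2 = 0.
Testing negative integers from -1 downward:
x = -1: LHS = (-(-1) - 2) mod 2 = (-1) mod 2 = 1; 1 = 0 — FAILS  ← closest negative counterexample to 0

Answer: x = -1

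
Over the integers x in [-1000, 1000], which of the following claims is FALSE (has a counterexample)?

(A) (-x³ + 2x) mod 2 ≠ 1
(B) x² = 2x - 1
(A) x = 1: LHS = (-1³ + 2·1) mod 2 = 1 mod 2 = 1; 1 ≠ 1 — FAILS
(B) x = 0: LHS = 0² = 0, RHS = 2·0 - 1 = -1; 0 = -1 — FAILS

Answer: Both A and B are false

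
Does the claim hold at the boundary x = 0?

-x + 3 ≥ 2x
x = 0: LHS = -0 + 3 = 3, RHS = 2·0 = 0; 3 ≥ 0 — holds

The relation is satisfied at x = 0.

Answer: Yes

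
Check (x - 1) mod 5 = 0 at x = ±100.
x = 100: LHS = (100 - 1) mod 5 = 99 mod 5 = 4; 4 = 0 — FAILS
x = -100: LHS = ((-100) - 1) mod 5 = (-101) mod 5 = 4; 4 = 0 — FAILS

Answer: No, fails for both x = 100 and x = -100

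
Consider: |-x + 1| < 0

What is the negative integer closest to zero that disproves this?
Testing negative integers from -1 downward:
x = -1: LHS = |-(-1) + 1| = |2| = 2; 2 < 0 — FAILS  ← closest negative counterexample to 0

Answer: x = -1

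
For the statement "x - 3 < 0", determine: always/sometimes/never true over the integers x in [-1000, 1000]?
Holds at x = 0: LHS = 0 - 3 = -3; -3 < 0 — holds
Fails at x = 3: LHS = 3 - 3 = 0; 0 < 0 — FAILS
It is satisfied by some integers in the range but not all.

Answer: Sometimes true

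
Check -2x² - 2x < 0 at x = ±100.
x = 100: LHS = -2·100² - 2·100 = -20200; -20200 < 0 — holds
x = -100: LHS = -2·(-100)² - 2·(-100) = -19800; -19800 < 0 — holds

Answer: Yes, holds for both x = 100 and x = -100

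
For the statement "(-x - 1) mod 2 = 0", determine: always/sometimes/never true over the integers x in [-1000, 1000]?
Holds at x = 1: LHS = (-1 - 1) mod 2 = (-2) mod 2 = 0; 0 = 0 — holds
Fails at x = 0: LHS = (-0 - 1) mod 2 = (-1) mod 2 = 1; 1 = 0 — FAILS
It is satisfied by some integers in the range but not all.

Answer: Sometimes true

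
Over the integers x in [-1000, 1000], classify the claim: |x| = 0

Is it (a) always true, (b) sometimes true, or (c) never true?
Holds at x = 0: LHS = |0| = 0; 0 = 0 — holds
Fails at x = 1: LHS = |1| = 1; 1 = 0 — FAILS
It is satisfied by some integers in the range but not all.

Answer: Sometimes true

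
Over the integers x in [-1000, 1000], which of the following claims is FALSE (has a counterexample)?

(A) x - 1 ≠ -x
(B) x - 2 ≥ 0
(A) Track d = LHS − RHS over the integers in [-1000, 1000]. Equality would need d = 0, but d changes sign only between consecutive integers, jumping over 0:
x = 0: LHS = 0 - 1 = -1, RHS = -0 = 0; -1 ≠ 0 — holds  (d = -1)
x = 1: LHS = 1 - 1 = 0; 0 ≠ -1 — holds  (d = 1)
Away from these crossings d keeps a constant sign, and checking every integer in [-1000, 1000] confirms d ≠ 0 throughout. Hence the two sides are never equal, so the relation holds for every integer in [-1000, 1000].

(B) x = 0: LHS = 0 - 2 = -2; -2 ≥ 0 — FAILS

Only (B) has a counterexample.

Answer: B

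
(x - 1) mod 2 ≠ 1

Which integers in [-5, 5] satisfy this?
Holds for: {-5, -3, -1, 1, 3, 5}
Fails for: {-4, -2, 0, 2, 4}

Answer: {-5, -3, -1, 1, 3, 5}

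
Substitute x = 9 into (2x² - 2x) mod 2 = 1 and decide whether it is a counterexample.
Substitute x = 9 into the relation:
x = 9: LHS = (2·9² - 2·9) mod 2 = 144 mod 2 = 0; 0 = 1 — FAILS

Since the claim fails at x = 9, this value is a counterexample.

Answer: Yes, x = 9 is a counterexample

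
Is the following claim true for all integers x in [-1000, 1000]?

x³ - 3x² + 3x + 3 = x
The claim fails at x = 0:
x = 0: LHS = 0³ - 3·0² + 3·0 + 3 = 3; 3 = 0 — FAILS

Because a single integer refutes it, the statement is false.

Answer: False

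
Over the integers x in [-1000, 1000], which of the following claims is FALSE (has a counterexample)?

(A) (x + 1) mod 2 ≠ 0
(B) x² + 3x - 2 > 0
(A) x = 1: LHS = (1 + 1) mod 2 = 2 mod 2 = 0; 0 ≠ 0 — FAILS
(B) x = 0: LHS = 0² + 3·0 - 2 = -2; -2 > 0 — FAILS

Answer: Both A and B are false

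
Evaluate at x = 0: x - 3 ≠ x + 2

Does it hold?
x = 0: LHS = 0 - 3 = -3, RHS = 0 + 2 = 2; -3 ≠ 2 — holds

The relation is satisfied at x = 0.

Answer: Yes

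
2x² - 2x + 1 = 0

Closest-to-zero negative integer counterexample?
Testing negative integers from -1 downward:
x = -1: LHS = 2·(-1)² - 2·(-1) + 1 = 5; 5 = 0 — FAILS  ← closest negative counterexample to 0

Answer: x = -1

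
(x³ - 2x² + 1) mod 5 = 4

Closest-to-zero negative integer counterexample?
Testing negative integers from -1 downward:
x = -1: LHS = ((-1)³ - 2·(-1)² + 1) mod 5 = (-2) mod 5 = 3; 3 = 4 — FAILS  ← closest negative counterexample to 0

Answer: x = -1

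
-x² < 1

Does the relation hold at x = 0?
x = 0: LHS = -0² = 0; 0 < 1 — holds

The relation is satisfied at x = 0.

Answer: Yes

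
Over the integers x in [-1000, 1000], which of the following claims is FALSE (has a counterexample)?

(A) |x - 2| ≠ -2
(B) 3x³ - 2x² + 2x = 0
(A) An absolute value is never negative, so the left side is ≥ 0 for every x, while the right side is -2. Tightest case in [-1000, 1000] is x = 2:
x = 2: LHS = |2 - 2| = |0| = 0; 0 ≠ -2 — holds
Hence LHS − RHS is never 0, i.e. the two sides are never equal, so the relation holds for every integer in [-1000, 1000].

(B) x = 1: LHS = 3·1³ - 2·1² + 2·1 = 3; 3 = 0 — FAILS

Only (B) has a counterexample.

Answer: B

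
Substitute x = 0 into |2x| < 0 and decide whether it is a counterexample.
Substitute x = 0 into the relation:
x = 0: LHS = |2·0| = |0| = 0; 0 < 0 — FAILS

Since the claim fails at x = 0, this value is a counterexample.

Answer: Yes, x = 0 is a counterexample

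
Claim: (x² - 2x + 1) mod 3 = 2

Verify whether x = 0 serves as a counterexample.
Substitute x = 0 into the relation:
x = 0: LHS = (0² - 2·0 + 1) mod 3 = 1 mod 3 = 1; 1 = 2 — FAILS

Since the claim fails at x = 0, this value is a counterexample.

Answer: Yes, x = 0 is a counterexample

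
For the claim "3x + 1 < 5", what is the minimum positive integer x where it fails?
Testing positive integers:
x = 1: LHS = 3·1 + 1 = 4; 4 < 5 — holds
x = 2: LHS = 3·2 + 1 = 7; 7 < 5 — FAILS  ← smallest positive counterexample

Answer: x = 2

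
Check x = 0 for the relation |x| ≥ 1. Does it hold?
x = 0: LHS = |0| = 0; 0 ≥ 1 — FAILS

The relation fails at x = 0, so x = 0 is a counterexample.

Answer: No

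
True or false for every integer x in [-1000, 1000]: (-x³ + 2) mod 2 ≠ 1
The claim fails at x = 1:
x = 1: LHS = (-1³ + 2) mod 2 = 1 mod 2 = 1; 1 ≠ 1 — FAILS

Because a single integer refutes it, the statement is false.

Answer: False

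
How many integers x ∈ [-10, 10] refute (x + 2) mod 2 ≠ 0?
Counterexamples in [-10, 10]: {-10, -8, -6, -4, -2, 0, 2, 4, 6, 8, 10}.

Counting them gives 11 values.

Answer: 11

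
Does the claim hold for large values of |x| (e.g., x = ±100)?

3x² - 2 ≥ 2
x = 100: LHS = 3·100² - 2 = 29998; 29998 ≥ 2 — holds
x = -100: LHS = 3·(-100)² - 2 = 29998; 29998 ≥ 2 — holds

Answer: Yes, holds for both x = 100 and x = -100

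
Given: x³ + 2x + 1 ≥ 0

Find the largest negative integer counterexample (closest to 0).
Testing negative integers from -1 downward:
x = -1: LHS = (-1)³ + 2·(-1) + 1 = -2; -2 ≥ 0 — FAILS  ← closest negative counterexample to 0

Answer: x = -1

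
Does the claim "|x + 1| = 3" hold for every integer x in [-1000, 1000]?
The claim fails at x = 0:
x = 0: LHS = |0 + 1| = |1| = 1; 1 = 3 — FAILS

Because a single integer refutes it, the statement is false.

Answer: False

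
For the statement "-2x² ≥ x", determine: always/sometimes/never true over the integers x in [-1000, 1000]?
Holds at x = 0: LHS = -2·0² = 0; 0 ≥ 0 — holds
Fails at x = 1: LHS = -2·1² = -2; -2 ≥ 1 — FAILS
It is satisfied by some integers in the range but not all.

Answer: Sometimes true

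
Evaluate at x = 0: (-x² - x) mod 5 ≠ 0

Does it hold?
x = 0: LHS = (-0² - 0) mod 5 = 0 mod 5 = 0; 0 ≠ 0 — FAILS

The relation fails at x = 0, so x = 0 is a counterexample.

Answer: No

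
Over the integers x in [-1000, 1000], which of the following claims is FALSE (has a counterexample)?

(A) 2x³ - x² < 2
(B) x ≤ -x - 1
(A) x = 2: LHS = 2·2³ - 2² = 12; 12 < 2 — FAILS
(B) x = 0: RHS = -0 - 1 = -1; 0 ≤ -1 — FAILS

Answer: Both A and B are false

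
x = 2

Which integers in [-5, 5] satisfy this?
Holds for: {2}
Fails for: {-5, -4, -3, -2, -1, 0, 1, 3, 4, 5}

Answer: {2}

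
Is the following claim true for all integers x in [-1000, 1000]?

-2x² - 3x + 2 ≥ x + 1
The claim fails at x = 1:
x = 1: LHS = -2·1² - 3·1 + 2 = -3, RHS = 1 + 1 = 2; -3 ≥ 2 — FAILS

Because a single integer refutes it, the statement is false.

Answer: False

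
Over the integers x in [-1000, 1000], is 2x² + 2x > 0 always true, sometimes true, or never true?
Holds at x = 1: LHS = 2·1² + 2·1 = 4; 4 > 0 — holds
Fails at x = 0: LHS = 2·0² + 2·0 = 0; 0 > 0 — FAILS
It is satisfied by some integers in the range but not all.

Answer: Sometimes true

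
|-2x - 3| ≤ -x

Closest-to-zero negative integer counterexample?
Testing negative integers from -1 downward:
x = -1: LHS = |-2·(-1) - 3| = |-1| = 1, RHS = -(-1) = 1; 1 ≤ 1 — holds
x = -2: LHS = |-2·(-2) - 3| = |1| = 1, RHS = -(-2) = 2; 1 ≤ 2 — holds
x = -3: LHS = |-2·(-3) - 3| = |3| = 3, RHS = -(-3) = 3; 3 ≤ 3 — holds
x = -4: LHS = |-2·(-4) - 3| = |5| = 5, RHS = -(-4) = 4; 5 ≤ 4 — FAILS  ← closest negative counterexample to 0

Answer: x = -4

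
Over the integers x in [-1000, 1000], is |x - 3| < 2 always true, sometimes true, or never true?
Holds at x = 2: LHS = |2 - 3| = |-1| = 1; 1 < 2 — holds
Fails at x = 0: LHS = |0 - 3| = |-3| = 3; 3 < 2 — FAILS
It is satisfied by some integers in the range but not all.

Answer: Sometimes true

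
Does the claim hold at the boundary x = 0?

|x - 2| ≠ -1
x = 0: LHS = |0 - 2| = |-2| = 2; 2 ≠ -1 — holds

The relation is satisfied at x = 0.

Answer: Yes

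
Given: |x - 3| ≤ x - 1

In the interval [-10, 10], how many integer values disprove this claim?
Counterexamples in [-10, 10]: {-10, -9, -8, -7, -6, -5, -4, -3, -2, -1, 0, 1}.

Counting them gives 12 values.

Answer: 12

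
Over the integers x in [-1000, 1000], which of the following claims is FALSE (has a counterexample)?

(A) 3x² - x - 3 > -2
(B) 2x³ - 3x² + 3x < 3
(A) x = 0: LHS = 3·0² - 0 - 3 = -3; -3 > -2 — FAILS
(B) x = 2: LHS = 2·2³ - 3·2² + 3·2 = 10; 10 < 3 — FAILS

Answer: Both A and B are false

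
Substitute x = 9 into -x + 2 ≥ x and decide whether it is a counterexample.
Substitute x = 9 into the relation:
x = 9: LHS = -9 + 2 = -7; -7 ≥ 9 — FAILS

Since the claim fails at x = 9, this value is a counterexample.

Answer: Yes, x = 9 is a counterexample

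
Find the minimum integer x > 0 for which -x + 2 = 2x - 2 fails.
Testing positive integers:
x = 1: LHS = -1 + 2 = 1, RHS = 2·1 - 2 = 0; 1 = 0 — FAILS  ← smallest positive counterexample

Answer: x = 1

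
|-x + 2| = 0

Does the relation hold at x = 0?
x = 0: LHS = |-0 + 2| = |2| = 2; 2 = 0 — FAILS

The relation fails at x = 0, so x = 0 is a counterexample.

Answer: No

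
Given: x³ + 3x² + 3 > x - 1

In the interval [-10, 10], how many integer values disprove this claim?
Counterexamples in [-10, 10]: {-10, -9, -8, -7, -6, -5, -4}.

Counting them gives 7 values.

Answer: 7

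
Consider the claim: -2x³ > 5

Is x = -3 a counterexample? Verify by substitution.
Substitute x = -3 into the relation:
x = -3: LHS = -2·(-3)³ = 54; 54 > 5 — holds

The claim holds here, so x = -3 is not a counterexample. (A counterexample exists elsewhere, e.g. x = 0.)

Answer: No, x = -3 is not a counterexample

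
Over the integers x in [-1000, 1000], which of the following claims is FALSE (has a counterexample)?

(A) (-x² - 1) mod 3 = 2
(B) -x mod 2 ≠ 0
(A) x = 1: LHS = (-1² - 1) mod 3 = (-2) mod 3 = 1; 1 = 2 — FAILS
(B) x = 0: LHS = (-0) mod 2 = 0 mod 2 = 0; 0 ≠ 0 — FAILS

Answer: Both A and B are false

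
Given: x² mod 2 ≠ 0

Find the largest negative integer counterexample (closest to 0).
Testing negative integers from -1 downward:
x = -1: LHS = ((-1)²) mod 2 = 1 mod 2 = 1; 1 ≠ 0 — holds
x = -2: LHS = ((-2)²) mod 2 = 4 mod 2 = 0; 0 ≠ 0 — FAILS  ← closest negative counterexample to 0

Answer: x = -2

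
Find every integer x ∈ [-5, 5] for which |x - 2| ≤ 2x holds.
Holds for: {1, 2, 3, 4, 5}
Fails for: {-5, -4, -3, -2, -1, 0}

Answer: {1, 2, 3, 4, 5}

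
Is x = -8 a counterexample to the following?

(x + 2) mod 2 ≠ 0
Substitute x = -8 into the relation:
x = -8: LHS = ((-8) + 2) mod 2 = (-6) mod 2 = 0; 0 ≠ 0 — FAILS

Since the claim fails at x = -8, this value is a counterexample.

Answer: Yes, x = -8 is a counterexample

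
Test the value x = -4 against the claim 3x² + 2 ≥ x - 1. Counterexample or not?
Substitute x = -4 into the relation:
x = -4: LHS = 3·(-4)² + 2 = 50, RHS = (-4) - 1 = -5; 50 ≥ -5 — holds

The relation holds at x = -4, so it is not a counterexample.

Answer: No, x = -4 is not a counterexample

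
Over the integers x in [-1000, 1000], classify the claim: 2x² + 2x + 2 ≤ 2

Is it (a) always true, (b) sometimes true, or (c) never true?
Holds at x = 0: LHS = 2·0² + 2·0 + 2 = 2; 2 ≤ 2 — holds
Fails at x = 1: LHS = 2·1² + 2·1 + 2 = 6; 6 ≤ 2 — FAILS
It is satisfied by some integers in the range but not all.

Answer: Sometimes true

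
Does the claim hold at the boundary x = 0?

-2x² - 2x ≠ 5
x = 0: LHS = -2·0² - 2·0 = 0; 0 ≠ 5 — holds

The relation is satisfied at x = 0.

Answer: Yes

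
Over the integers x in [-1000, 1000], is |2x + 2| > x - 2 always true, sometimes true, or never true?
Over all integers in [-1000, 1000], LHS − RHS is smallest at x = -1, where it equals 3:
x = -1: LHS = |2·(-1) + 2| = |0| = 0, RHS = (-1) - 2 = -3; 0 > -3 — holds
At the ends of the range:
x = -1000: LHS = |2·(-1000) + 2| = |-1998| = 1998, RHS = (-1000) - 2 = -1002; 1998 > -1002 — holds
x = 1000: LHS = |2·1000 + 2| = |2002| = 2002, RHS = 1000 - 2 = 998; 2002 > 998 — holds
Hence LHS − RHS is never zero or negative, i.e. LHS > RHS throughout, so the relation holds for every integer in [-1000, 1000].

No counterexample exists.

Answer: Always true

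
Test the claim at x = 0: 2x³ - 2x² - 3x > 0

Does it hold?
x = 0: LHS = 2·0³ - 2·0² - 3·0 = 0; 0 > 0 — FAILS

The relation fails at x = 0, so x = 0 is a counterexample.

Answer: No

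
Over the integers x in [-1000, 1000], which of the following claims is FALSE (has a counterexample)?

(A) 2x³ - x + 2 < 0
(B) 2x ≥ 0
(A) x = 0: LHS = 2·0³ - 0 + 2 = 2; 2 < 0 — FAILS
(B) x = -1: LHS = 2·(-1) = -2; -2 ≥ 0 — FAILS

Answer: Both A and B are false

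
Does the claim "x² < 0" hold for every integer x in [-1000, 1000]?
The claim fails at x = 0:
x = 0: LHS = 0² = 0; 0 < 0 — FAILS

Because a single integer refutes it, the statement is false.

Answer: False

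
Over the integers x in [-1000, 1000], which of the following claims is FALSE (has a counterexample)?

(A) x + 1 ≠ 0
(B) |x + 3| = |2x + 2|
(A) x = -1: LHS = (-1) + 1 = 0; 0 ≠ 0 — FAILS
(B) x = 0: LHS = |0 + 3| = |3| = 3, RHS = |2·0 + 2| = |2| = 2; 3 = 2 — FAILS

Answer: Both A and B are false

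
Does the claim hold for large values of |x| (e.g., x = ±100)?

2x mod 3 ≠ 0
x = 100: LHS = (2·100) mod 3 = 200 mod 3 = 2; 2 ≠ 0 — holds
x = -100: LHS = (2·(-100)) mod 3 = (-200) mod 3 = 1; 1 ≠ 0 — holds

Answer: Yes, holds for both x = 100 and x = -100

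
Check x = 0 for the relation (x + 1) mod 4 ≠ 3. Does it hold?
x = 0: LHS = (0 + 1) mod 4 = 1 mod 4 = 1; 1 ≠ 3 — holds

The relation is satisfied at x = 0.

Answer: Yes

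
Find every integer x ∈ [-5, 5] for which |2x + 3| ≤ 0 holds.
Over all integers in [-5, 5], LHS − RHS is smallest at x = -1, where it equals 1:
x = -1: LHS = |2·(-1) + 3| = |1| = 1; 1 ≤ 0 — FAILS
At the ends of the range:
x = -5: LHS = |2·(-5) + 3| = |-7| = 7; 7 ≤ 0 — FAILS
x = 5: LHS = |2·5 + 3| = |13| = 13; 13 ≤ 0 — FAILS
Hence LHS − RHS is never zero or negative, i.e. LHS > RHS throughout, so the claimed relation (≤) fails for every integer in [-5, 5].

Answer: None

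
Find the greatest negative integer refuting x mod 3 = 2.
Testing negative integers from -1 downward:
x = -1: LHS = (-1) mod 3 = 2; 2 = 2 — holds
x = -2: LHS = (-2) mod 3 = 1; 1 = 2 — FAILS  ← closest negative counterexample to 0

Answer: x = -2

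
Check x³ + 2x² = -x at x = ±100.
x = 100: LHS = 100³ + 2·100² = 1020000; 1020000 = -100 — FAILS
x = -100: LHS = (-100)³ + 2·(-100)² = -980000, RHS = -(-100) = 100; -980000 = 100 — FAILS

Answer: No, fails for both x = 100 and x = -100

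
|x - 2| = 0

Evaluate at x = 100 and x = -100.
x = 100: LHS = |100 - 2| = |98| = 98; 98 = 0 — FAILS
x = -100: LHS = |(-100) - 2| = |-102| = 102; 102 = 0 — FAILS

Answer: No, fails for both x = 100 and x = -100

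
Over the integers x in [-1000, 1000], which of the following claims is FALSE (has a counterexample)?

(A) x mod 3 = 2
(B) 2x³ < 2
(A) x = 0: LHS = 0 mod 3 = 0; 0 = 2 — FAILS
(B) x = 1: LHS = 2·1³ = 2; 2 < 2 — FAILS

Answer: Both A and B are false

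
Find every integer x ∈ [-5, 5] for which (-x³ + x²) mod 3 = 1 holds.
For a polynomial with integer coefficients, its value mod 3 depends only on x mod 3, so it suffices to check one representative of each residue class, x = 0, 1, 2:
x = 0: LHS = (-0³ + 0²) mod 3 = 0 mod 3 = 0; 0 = 1 — FAILS
x = 1: LHS = (-1³ + 1²) mod 3 = 0 mod 3 = 0; 0 = 1 — FAILS
x = 2: LHS = (-2³ + 2²) mod 3 = (-4) mod 3 = 2; 2 = 1 — FAILS
The relation fails in every residue class, so the claimed relation (=) fails for every integer in [-5, 5].

Answer: None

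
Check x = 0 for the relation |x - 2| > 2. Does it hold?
x = 0: LHS = |0 - 2| = |-2| = 2; 2 > 2 — FAILS

The relation fails at x = 0, so x = 0 is a counterexample.

Answer: No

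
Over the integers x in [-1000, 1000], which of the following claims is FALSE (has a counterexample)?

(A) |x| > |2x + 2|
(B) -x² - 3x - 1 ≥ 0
(A) x = 0: LHS = |0| = 0, RHS = |2·0 + 2| = |2| = 2; 0 > 2 — FAILS
(B) x = 0: LHS = -0² - 3·0 - 1 = -1; -1 ≥ 0 — FAILS

Answer: Both A and B are false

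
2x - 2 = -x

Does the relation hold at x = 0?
x = 0: LHS = 2·0 - 2 = -2, RHS = -0 = 0; -2 = 0 — FAILS

The relation fails at x = 0, so x = 0 is a counterexample.

Answer: No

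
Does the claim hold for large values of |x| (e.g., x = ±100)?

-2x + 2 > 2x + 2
x = 100: LHS = -2·100 + 2 = -198, RHS = 2·100 + 2 = 202; -198 > 202 — FAILS
x = -100: LHS = -2·(-100) + 2 = 202, RHS = 2·(-100) + 2 = -198; 202 > -198 — holds

Answer: Partially: fails for x = 100, holds for x = -100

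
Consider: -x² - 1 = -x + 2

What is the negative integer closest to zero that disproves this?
Testing negative integers from -1 downward:
x = -1: LHS = -(-1)² - 1 = -2, RHS = -(-1) + 2 = 3; -2 = 3 — FAILS  ← closest negative counterexample to 0

Answer: x = -1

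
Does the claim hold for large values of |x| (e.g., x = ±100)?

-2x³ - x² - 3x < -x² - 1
x = 100: LHS = -2·100³ - 100² - 3·100 = -2010300, RHS = -100² - 1 = -10001; -2010300 < -10001 — holds
x = -100: LHS = -2·(-100)³ - (-100)² - 3·(-100) = 1990300, RHS = -(-100)² - 1 = -10001; 1990300 < -10001 — FAILS

Answer: Partially: holds for x = 100, fails for x = -100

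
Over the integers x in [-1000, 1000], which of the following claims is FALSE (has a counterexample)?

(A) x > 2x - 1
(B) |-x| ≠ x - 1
(A) x = 1: RHS = 2·1 - 1 = 1; 1 > 1 — FAILS

(B) Over all integers in [-1000, 1000], LHS − RHS is always positive; it is smallest at x = 0, where it equals 1:
x = 0: LHS = |-0| = |0| = 0, RHS = 0 - 1 = -1; 0 ≠ -1 — holds
At the ends of the range:
x = -1000: LHS = |-(-1000)| = |1000| = 1000, RHS = (-1000) - 1 = -1001; 1000 ≠ -1001 — holds
x = 1000: LHS = |-1000| = 1000, RHS = 1000 - 1 = 999; 1000 ≠ 999 — holds
Hence LHS − RHS is never 0, i.e. the two sides are never equal, so the relation holds for every integer in [-1000, 1000].

Only (A) has a counterexample.

Answer: A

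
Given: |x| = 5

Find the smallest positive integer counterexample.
Testing positive integers:
x = 1: LHS = |1| = 1; 1 = 5 — FAILS  ← smallest positive counterexample

Answer: x = 1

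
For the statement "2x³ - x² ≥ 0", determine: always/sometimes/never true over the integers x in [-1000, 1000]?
Holds at x = 0: LHS = 2·0³ - 0² = 0; 0 ≥ 0 — holds
Fails at x = -1: LHS = 2·(-1)³ - (-1)² = -3; -3 ≥ 0 — FAILS
It is satisfied by some integers in the range but not all.

Answer: Sometimes true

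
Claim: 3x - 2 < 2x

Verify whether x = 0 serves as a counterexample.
Substitute x = 0 into the relation:
x = 0: LHS = 3·0 - 2 = -2, RHS = 2·0 = 0; -2 < 0 — holds

The claim holds here, so x = 0 is not a counterexample. (A counterexample exists elsewhere, e.g. x = 2.)

Answer: No, x = 0 is not a counterexample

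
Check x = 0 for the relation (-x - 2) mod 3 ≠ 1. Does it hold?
x = 0: LHS = (-0 - 2) mod 3 = (-2) mod 3 = 1; 1 ≠ 1 — FAILS

The relation fails at x = 0, so x = 0 is a counterexample.

Answer: No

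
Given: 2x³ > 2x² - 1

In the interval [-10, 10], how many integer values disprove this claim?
Counterexamples in [-10, 10]: {-10, -9, -8, -7, -6, -5, -4, -3, -2, -1}.

Counting them gives 10 values.

Answer: 10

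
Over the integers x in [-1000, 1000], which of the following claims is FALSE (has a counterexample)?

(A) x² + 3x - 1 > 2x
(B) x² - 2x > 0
(A) x = 0: LHS = 0² + 3·0 - 1 = -1, RHS = 2·0 = 0; -1 > 0 — FAILS
(B) x = 0: LHS = 0² - 2·0 = 0; 0 > 0 — FAILS

Answer: Both A and B are false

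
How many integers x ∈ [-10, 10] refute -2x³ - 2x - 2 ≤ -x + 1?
Counterexamples in [-10, 10]: {-10, -9, -8, -7, -6, -5, -4, -3, -2}.

Counting them gives 9 values.

Answer: 9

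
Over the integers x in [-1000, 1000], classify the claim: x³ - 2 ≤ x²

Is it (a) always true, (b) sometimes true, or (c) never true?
Holds at x = 0: LHS = 0³ - 2 = -2, RHS = 0² = 0; -2 ≤ 0 — holds
Fails at x = 2: LHS = 2³ - 2 = 6, RHS = 2² = 4; 6 ≤ 4 — FAILS
It is satisfied by some integers in the range but not all.

Answer: Sometimes true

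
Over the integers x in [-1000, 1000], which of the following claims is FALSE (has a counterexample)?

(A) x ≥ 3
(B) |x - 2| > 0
(A) x = 0: 0 ≥ 3 — FAILS
(B) x = 2: LHS = |2 - 2| = |0| = 0; 0 > 0 — FAILS

Answer: Both A and B are false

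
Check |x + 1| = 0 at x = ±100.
x = 100: LHS = |100 + 1| = |101| = 101; 101 = 0 — FAILS
x = -100: LHS = |(-100) + 1| = |-99| = 99; 99 = 0 — FAILS

Answer: No, fails for both x = 100 and x = -100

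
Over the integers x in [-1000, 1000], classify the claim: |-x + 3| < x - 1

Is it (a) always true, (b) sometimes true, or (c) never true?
Holds at x = 3: LHS = |-3 + 3| = |0| = 0, RHS = 3 - 1 = 2; 0 < 2 — holds
Fails at x = 0: LHS = |-0 + 3| = |3| = 3, RHS = 0 - 1 = -1; 3 < -1 — FAILS
It is satisfied by some integers in the range but not all.

Answer: Sometimes true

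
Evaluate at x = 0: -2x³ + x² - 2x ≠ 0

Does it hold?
x = 0: LHS = -2·0³ + 0² - 2·0 = 0; 0 ≠ 0 — FAILS

The relation fails at x = 0, so x = 0 is a counterexample.

Answer: No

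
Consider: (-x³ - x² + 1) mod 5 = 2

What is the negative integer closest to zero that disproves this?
Testing negative integers from -1 downward:
x = -1: LHS = (-(-1)³ - (-1)² + 1) mod 5 = 1 mod 5 = 1; 1 = 2 — FAILS  ← closest negative counterexample to 0

Answer: x = -1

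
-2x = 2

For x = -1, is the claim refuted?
Substitute x = -1 into the relation:
x = -1: LHS = -2·(-1) = 2; 2 = 2 — holds

The claim holds here, so x = -1 is not a counterexample. (A counterexample exists elsewhere, e.g. x = 0.)

Answer: No, x = -1 is not a counterexample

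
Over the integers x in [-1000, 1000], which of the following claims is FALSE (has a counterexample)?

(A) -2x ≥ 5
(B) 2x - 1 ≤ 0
(A) x = 0: LHS = -2·0 = 0; 0 ≥ 5 — FAILS
(B) x = 1: LHS = 2·1 - 1 = 1; 1 ≤ 0 — FAILS

Answer: Both A and B are false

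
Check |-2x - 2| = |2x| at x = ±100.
x = 100: LHS = |-2·100 - 2| = |-202| = 202, RHS = |2·100| = |200| = 200; 202 = 200 — FAILS
x = -100: LHS = |-2·(-100) - 2| = |198| = 198, RHS = |2·(-100)| = |-200| = 200; 198 = 200 — FAILS

Answer: No, fails for both x = 100 and x = -100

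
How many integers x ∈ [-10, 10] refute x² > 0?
Counterexamples in [-10, 10]: {0}.

Counting them gives 1 values.

Answer: 1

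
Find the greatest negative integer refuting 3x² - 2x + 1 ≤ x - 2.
Testing negative integers from -1 downward:
x = -1: LHS = 3·(-1)² - 2·(-1) + 1 = 6, RHS = (-1) - 2 = -3; 6 ≤ -3 — FAILS  ← closest negative counterexample to 0

Answer: x = -1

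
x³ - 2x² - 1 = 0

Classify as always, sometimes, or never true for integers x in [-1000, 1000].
Track d = LHS − RHS over the integers in [-1000, 1000]. Equality would need d = 0, but d changes sign only between consecutive integers, jumping over 0:
x = 2: LHS = 2³ - 2·2² - 1 = -1; -1 = 0 — FAILS  (d = -1)
x = 3: LHS = 3³ - 2·3² - 1 = 8; 8 = 0 — FAILS  (d = 8)
Away from these crossings d keeps a constant sign, and checking every integer in [-1000, 1000] confirms d ≠ 0 throughout. Hence the two sides are never equal, so the claimed relation (=) fails for every integer in [-1000, 1000].

No integer in the range satisfies it.

Answer: Never true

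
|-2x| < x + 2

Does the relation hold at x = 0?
x = 0: LHS = |-2·0| = |0| = 0, RHS = 0 + 2 = 2; 0 < 2 — holds

The relation is satisfied at x = 0.

Answer: Yes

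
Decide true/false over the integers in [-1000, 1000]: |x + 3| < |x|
The claim fails at x = 0:
x = 0: LHS = |0 + 3| = |3| = 3, RHS = |0| = 0; 3 < 0 — FAILS

Because a single integer refutes it, the statement is false.

Answer: False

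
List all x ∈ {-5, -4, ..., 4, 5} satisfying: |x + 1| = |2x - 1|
Holds for: {0, 2}
Fails for: {-5, -4, -3, -2, -1, 1, 3, 4, 5}

Answer: {0, 2}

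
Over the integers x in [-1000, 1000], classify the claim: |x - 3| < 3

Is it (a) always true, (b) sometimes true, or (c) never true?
Holds at x = 1: LHS = |1 - 3| = |-2| = 2; 2 < 3 — holds
Fails at x = 0: LHS = |0 - 3| = |-3| = 3; 3 < 3 — FAILS
It is satisfied by some integers in the range but not all.

Answer: Sometimes true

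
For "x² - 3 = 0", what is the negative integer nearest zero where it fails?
Testing negative integers from -1 downward:
x = -1: LHS = (-1)² - 3 = -2; -2 = 0 — FAILS  ← closest negative counterexample to 0

Answer: x = -1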